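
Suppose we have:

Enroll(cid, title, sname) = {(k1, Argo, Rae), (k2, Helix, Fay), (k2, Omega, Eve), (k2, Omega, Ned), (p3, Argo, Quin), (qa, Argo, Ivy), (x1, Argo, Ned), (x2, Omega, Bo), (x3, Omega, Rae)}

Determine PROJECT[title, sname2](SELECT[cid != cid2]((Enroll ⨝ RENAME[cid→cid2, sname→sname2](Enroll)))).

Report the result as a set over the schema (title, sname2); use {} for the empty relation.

ρ[cid→cid2, sname→sname2]: schema becomes (cid2, title, sname2); tuples unchanged.
Natural join on title: {(k1, Argo, Rae, k1, Rae), (k1, Argo, Rae, p3, Quin), (k1, Argo, Rae, qa, Ivy), (k1, Argo, Rae, x1, Ned), (k2, Helix, Fay, k2, Fay), (k2, Omega, Eve, k2, Eve), (k2, Omega, Eve, k2, Ned), (k2, Omega, Eve, x2, Bo), (k2, Omega, Eve, x3, Rae), (k2, Omega, Ned, k2, Eve), (k2, Omega, Ned, k2, Ned), (k2, Omega, Ned, x2, Bo), (k2, Omega, Ned, x3, Rae), (p3, Argo, Quin, k1, Rae), (p3, Argo, Quin, p3, Quin), (p3, Argo, Quin, qa, Ivy), (p3, Argo, Quin, x1, Ned), (qa, Argo, Ivy, k1, Rae), (qa, Argo, Ivy, p3, Quin), (qa, Argo, Ivy, qa, Ivy), (qa, Argo, Ivy, x1, Ned), (x1, Argo, Ned, k1, Rae), (x1, Argo, Ned, p3, Quin), (x1, Argo, Ned, qa, Ivy), (x1, Argo, Ned, x1, Ned), (x2, Omega, Bo, k2, Eve), (x2, Omega, Bo, k2, Ned), (x2, Omega, Bo, x2, Bo), (x2, Omega, Bo, x3, Rae), (x3, Omega, Rae, k2, Eve), (x3, Omega, Rae, k2, Ned), (x3, Omega, Rae, x2, Bo), (x3, Omega, Rae, x3, Rae)}
Apply σ_{cid != cid2}; surviving tuples: {(k1, Argo, Rae, p3, Quin), (k1, Argo, Rae, qa, Ivy), (k1, Argo, Rae, x1, Ned), (k2, Omega, Eve, x2, Bo), (k2, Omega, Eve, x3, Rae), (k2, Omega, Ned, x2, Bo), (k2, Omega, Ned, x3, Rae), (p3, Argo, Quin, k1, Rae), (p3, Argo, Quin, qa, Ivy), (p3, Argo, Quin, x1, Ned), (qa, Argo, Ivy, k1, Rae), (qa, Argo, Ivy, p3, Quin), (qa, Argo, Ivy, x1, Ned), (x1, Argo, Ned, k1, Rae), (x1, Argo, Ned, p3, Quin), (x1, Argo, Ned, qa, Ivy), (x2, Omega, Bo, k2, Eve), (x2, Omega, Bo, k2, Ned), (x2, Omega, Bo, x3, Rae), (x3, Omega, Rae, k2, Eve), (x3, Omega, Rae, k2, Ned), (x3, Omega, Rae, x2, Bo)}
Projecting to title, sname2 (14 duplicate(s) eliminated): {(Argo, Ivy), (Argo, Ned), (Argo, Quin), (Argo, Rae), (Omega, Bo), (Omega, Eve), (Omega, Ned), (Omega, Rae)}

{(Argo, Ivy), (Argo, Ned), (Argo, Quin), (Argo, Rae), (Omega, Bo), (Omega, Eve), (Omega, Ned), (Omega, Rae)}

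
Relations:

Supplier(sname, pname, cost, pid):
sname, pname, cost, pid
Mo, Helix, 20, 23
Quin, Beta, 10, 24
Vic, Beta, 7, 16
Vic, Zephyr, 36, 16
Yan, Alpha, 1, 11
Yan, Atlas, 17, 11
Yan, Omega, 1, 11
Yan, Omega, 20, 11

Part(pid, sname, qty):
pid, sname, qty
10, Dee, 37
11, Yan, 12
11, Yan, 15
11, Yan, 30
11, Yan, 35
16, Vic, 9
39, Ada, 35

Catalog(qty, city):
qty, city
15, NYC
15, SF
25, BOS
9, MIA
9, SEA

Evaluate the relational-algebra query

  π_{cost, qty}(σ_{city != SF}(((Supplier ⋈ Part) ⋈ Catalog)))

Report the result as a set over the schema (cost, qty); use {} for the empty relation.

{(1, 15), (17, 15), (20, 15), (36, 9), (7, 9)}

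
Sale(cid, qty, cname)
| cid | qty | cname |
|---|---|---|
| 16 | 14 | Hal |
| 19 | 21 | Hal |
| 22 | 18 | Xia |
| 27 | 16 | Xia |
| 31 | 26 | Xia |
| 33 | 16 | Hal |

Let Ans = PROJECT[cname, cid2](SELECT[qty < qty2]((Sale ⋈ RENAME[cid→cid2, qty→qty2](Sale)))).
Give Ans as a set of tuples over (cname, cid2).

{(Hal, 19), (Hal, 33), (Xia, 22), (Xia, 31)}

ρ[cid→cid2, qty→qty2]: schema becomes (cid2, qty2, cname); tuples unchanged.
Joining Sale and RENAME[cid→cid2, qty→qty2](Sale) on cname yields {(16, 14, Hal, 16, 14), (16, 14, Hal, 19, 21), (16, 14, Hal, 33, 16), (19, 21, Hal, 16, 14), (19, 21, Hal, 19, 21), (19, 21, Hal, 33, 16), (22, 18, Xia, 22, 18), (22, 18, Xia, 27, 16), (22, 18, Xia, 31, 26), (27, 16, Xia, 22, 18), (27, 16, Xia, 27, 16), (27, 16, Xia, 31, 26), (31, 26, Xia, 22, 18), (31, 26, Xia, 27, 16), (31, 26, Xia, 31, 26), (33, 16, Hal, 16, 14), (33, 16, Hal, 19, 21), (33, 16, Hal, 33, 16)}.
Filtering on qty < qty2 leaves {(16, 14, Hal, 19, 21), (16, 14, Hal, 33, 16), (22, 18, Xia, 31, 26), (27, 16, Xia, 22, 18), (27, 16, Xia, 31, 26), (33, 16, Hal, 19, 21)}.
π_{cname, cid2} gives {(Hal, 19), (Hal, 33), (Xia, 22), (Xia, 31)} (2 duplicate(s) eliminated).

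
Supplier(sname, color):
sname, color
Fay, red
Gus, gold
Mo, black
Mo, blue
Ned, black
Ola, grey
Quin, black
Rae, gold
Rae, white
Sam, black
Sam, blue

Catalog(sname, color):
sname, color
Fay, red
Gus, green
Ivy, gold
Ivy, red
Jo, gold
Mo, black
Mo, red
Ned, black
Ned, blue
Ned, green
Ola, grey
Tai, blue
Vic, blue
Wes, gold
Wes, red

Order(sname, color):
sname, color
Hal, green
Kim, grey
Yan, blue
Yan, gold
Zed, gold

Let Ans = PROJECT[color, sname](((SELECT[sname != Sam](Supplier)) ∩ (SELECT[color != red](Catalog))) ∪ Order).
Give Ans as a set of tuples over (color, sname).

{(black, Mo), (black, Ned), (blue, Yan), (gold, Yan), (gold, Zed), (green, Hal), (grey, Kim), (grey, Ola)}

Apply σ_{sname != Sam}; surviving tuples: {(Fay, red), (Gus, gold), (Mo, black), (Mo, blue), (Ned, black), (Ola, grey), (Quin, black), (Rae, gold), (Rae, white)}
Apply σ_{color != red}; surviving tuples: {(Gus, green), (Ivy, gold), (Jo, gold), (Mo, black), (Ned, black), (Ned, blue), (Ned, green), (Ola, grey), (Tai, blue), (Vic, blue), (Wes, gold)}
Set intersection of the two operands is {(Mo, black), (Ned, black), (Ola, grey)}.
Set union of the two operands is {(Hal, green), (Kim, grey), (Mo, black), (Ned, black), (Ola, grey), (Yan, blue), (Yan, gold), (Zed, gold)}.
Projecting to color, sname: {(black, Mo), (black, Ned), (blue, Yan), (gold, Yan), (gold, Zed), (green, Hal), (grey, Kim), (grey, Ola)}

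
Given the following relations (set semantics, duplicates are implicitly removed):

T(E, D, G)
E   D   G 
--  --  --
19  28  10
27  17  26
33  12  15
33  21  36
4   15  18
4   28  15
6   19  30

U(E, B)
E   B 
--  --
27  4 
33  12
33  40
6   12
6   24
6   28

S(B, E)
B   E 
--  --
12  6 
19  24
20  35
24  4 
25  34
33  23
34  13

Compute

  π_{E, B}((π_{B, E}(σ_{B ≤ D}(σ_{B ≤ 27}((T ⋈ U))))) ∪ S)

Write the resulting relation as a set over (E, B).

{(13, 34), (23, 33), (24, 19), (27, 4), (33, 12), (34, 25), (35, 20), (4, 24), (6, 12)}

T ⋈ U (natural join on E): {(27, 17, 26, 4), (33, 12, 15, 12), (33, 12, 15, 40), (33, 21, 36, 12), (33, 21, 36, 40), (6, 19, 30, 12), (6, 19, 30, 24), (6, 19, 30, 28)}
Selection B ≤ 27: {(27, 17, 26, 4), (33, 12, 15, 12), (33, 21, 36, 12), (6, 19, 30, 12), (6, 19, 30, 24)}
Selection B ≤ D: {(27, 17, 26, 4), (33, 12, 15, 12), (33, 21, 36, 12), (6, 19, 30, 12)}
Keep only column(s) B, E (1 duplicate(s) eliminated): {(12, 33), (12, 6), (4, 27)}
Union: {(12, 33), (12, 6), (4, 27)} with {(12, 6), (19, 24), (20, 35), (24, 4), (25, 34), (33, 23), (34, 13)} → {(12, 33), (12, 6), (19, 24), (20, 35), (24, 4), (25, 34), (33, 23), (34, 13), (4, 27)}
Keep only column(s) E, B: {(13, 34), (23, 33), (24, 19), (27, 4), (33, 12), (34, 25), (35, 20), (4, 24), (6, 12)}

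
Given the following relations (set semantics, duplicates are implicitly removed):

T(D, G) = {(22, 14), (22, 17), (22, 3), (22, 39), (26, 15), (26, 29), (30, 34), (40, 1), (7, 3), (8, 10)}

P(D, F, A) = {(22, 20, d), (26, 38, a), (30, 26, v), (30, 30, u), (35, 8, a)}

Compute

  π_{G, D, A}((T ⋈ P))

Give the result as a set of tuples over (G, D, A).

Natural join on D: {(22, 14, 20, d), (22, 17, 20, d), (22, 3, 20, d), (22, 39, 20, d), (26, 15, 38, a), (26, 29, 38, a), (30, 34, 26, v), (30, 34, 30, u)}
π_{G, D, A} gives {(14, 22, d), (15, 26, a), (17, 22, d), (29, 26, a), (3, 22, d), (34, 30, u), (34, 30, v), (39, 22, d)}.

{(14, 22, d), (15, 26, a), (17, 22, d), (29, 26, a), (3, 22, d), (34, 30, u), (34, 30, v), (39, 22, d)}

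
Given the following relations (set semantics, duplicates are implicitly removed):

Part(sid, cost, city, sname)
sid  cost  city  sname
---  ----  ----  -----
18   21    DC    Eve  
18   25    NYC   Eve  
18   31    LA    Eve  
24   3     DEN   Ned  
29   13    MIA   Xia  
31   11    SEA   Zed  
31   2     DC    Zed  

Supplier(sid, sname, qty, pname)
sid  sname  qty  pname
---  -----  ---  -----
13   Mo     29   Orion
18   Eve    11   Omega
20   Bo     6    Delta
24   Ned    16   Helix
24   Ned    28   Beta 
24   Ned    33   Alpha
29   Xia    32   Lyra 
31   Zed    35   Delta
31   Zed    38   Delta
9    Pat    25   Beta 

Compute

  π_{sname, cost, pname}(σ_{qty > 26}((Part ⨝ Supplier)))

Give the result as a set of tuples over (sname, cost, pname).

Part ⋈ Supplier (natural join on sid, sname): {(18, 21, DC, Eve, 11, Omega), (18, 25, NYC, Eve, 11, Omega), (18, 31, LA, Eve, 11, Omega), (24, 3, DEN, Ned, 16, Helix), (24, 3, DEN, Ned, 28, Beta), (24, 3, DEN, Ned, 33, Alpha), (29, 13, MIA, Xia, 32, Lyra), (31, 11, SEA, Zed, 35, Delta), (31, 11, SEA, Zed, 38, Delta), (31, 2, DC, Zed, 35, Delta), (31, 2, DC, Zed, 38, Delta)}
Filtering on qty > 26 leaves {(24, 3, DEN, Ned, 28, Beta), (24, 3, DEN, Ned, 33, Alpha), (29, 13, MIA, Xia, 32, Lyra), (31, 11, SEA, Zed, 35, Delta), (31, 11, SEA, Zed, 38, Delta), (31, 2, DC, Zed, 35, Delta), (31, 2, DC, Zed, 38, Delta)}.
π_{sname, cost, pname} gives {(Ned, 3, Alpha), (Ned, 3, Beta), (Xia, 13, Lyra), (Zed, 11, Delta), (Zed, 2, Delta)} (2 duplicate(s) eliminated).

{(Ned, 3, Alpha), (Ned, 3, Beta), (Xia, 13, Lyra), (Zed, 11, Delta), (Zed, 2, Delta)}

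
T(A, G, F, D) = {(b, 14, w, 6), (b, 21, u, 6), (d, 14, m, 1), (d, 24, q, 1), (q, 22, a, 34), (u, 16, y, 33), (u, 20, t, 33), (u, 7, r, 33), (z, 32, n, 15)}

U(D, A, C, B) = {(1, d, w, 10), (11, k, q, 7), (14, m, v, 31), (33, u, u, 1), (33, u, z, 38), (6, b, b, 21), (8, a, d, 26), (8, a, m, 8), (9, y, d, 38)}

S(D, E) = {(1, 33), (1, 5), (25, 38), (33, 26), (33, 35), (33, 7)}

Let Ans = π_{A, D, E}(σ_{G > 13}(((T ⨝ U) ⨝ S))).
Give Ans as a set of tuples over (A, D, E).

{(d, 1, 33), (d, 1, 5), (u, 33, 26), (u, 33, 35), (u, 33, 7)}

Joining T and U on A, D yields {(b, 14, w, 6, b, 21), (b, 21, u, 6, b, 21), (d, 14, m, 1, w, 10), (d, 24, q, 1, w, 10), (u, 16, y, 33, u, 1), (u, 16, y, 33, z, 38), (u, 20, t, 33, u, 1), (u, 20, t, 33, z, 38), (u, 7, r, 33, u, 1), (u, 7, r, 33, z, 38)}.
Joining (T ⨝ U) and S on D yields {(d, 14, m, 1, w, 10, 33), (d, 14, m, 1, w, 10, 5), (d, 24, q, 1, w, 10, 33), (d, 24, q, 1, w, 10, 5), (u, 16, y, 33, u, 1, 26), (u, 16, y, 33, u, 1, 35), (u, 16, y, 33, u, 1, 7), (u, 16, y, 33, z, 38, 26), (u, 16, y, 33, z, 38, 35), (u, 16, y, 33, z, 38, 7), (u, 20, t, 33, u, 1, 26), (u, 20, t, 33, u, 1, 35), (u, 20, t, 33, u, 1, 7), (u, 20, t, 33, z, 38, 26), (u, 20, t, 33, z, 38, 35), (u, 20, t, 33, z, 38, 7), (u, 7, r, 33, u, 1, 26), (u, 7, r, 33, u, 1, 35), (u, 7, r, 33, u, 1, 7), (u, 7, r, 33, z, 38, 26), (u, 7, r, 33, z, 38, 35), (u, 7, r, 33, z, 38, 7)}.
Apply σ_{G > 13}; surviving tuples: {(d, 14, m, 1, w, 10, 33), (d, 14, m, 1, w, 10, 5), (d, 24, q, 1, w, 10, 33), (d, 24, q, 1, w, 10, 5), (u, 16, y, 33, u, 1, 26), (u, 16, y, 33, u, 1, 35), (u, 16, y, 33, u, 1, 7), (u, 16, y, 33, z, 38, 26), (u, 16, y, 33, z, 38, 35), (u, 16, y, 33, z, 38, 7), (u, 20, t, 33, u, 1, 26), (u, 20, t, 33, u, 1, 35), (u, 20, t, 33, u, 1, 7), (u, 20, t, 33, z, 38, 26), (u, 20, t, 33, z, 38, 35), (u, 20, t, 33, z, 38, 7)}
Keep only column(s) A, D, E (11 duplicate(s) eliminated): {(d, 1, 33), (d, 1, 5), (u, 33, 26), (u, 33, 35), (u, 33, 7)}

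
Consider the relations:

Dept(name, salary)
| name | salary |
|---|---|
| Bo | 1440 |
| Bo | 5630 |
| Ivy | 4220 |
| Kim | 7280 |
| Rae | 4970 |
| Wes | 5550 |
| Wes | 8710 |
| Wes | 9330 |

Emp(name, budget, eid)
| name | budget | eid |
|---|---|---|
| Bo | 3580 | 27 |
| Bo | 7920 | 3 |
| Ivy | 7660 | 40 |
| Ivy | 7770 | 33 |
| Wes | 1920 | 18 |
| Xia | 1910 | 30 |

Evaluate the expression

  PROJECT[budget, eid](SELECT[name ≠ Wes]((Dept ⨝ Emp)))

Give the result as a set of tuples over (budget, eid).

{(3580, 27), (7660, 40), (7770, 33), (7920, 3)}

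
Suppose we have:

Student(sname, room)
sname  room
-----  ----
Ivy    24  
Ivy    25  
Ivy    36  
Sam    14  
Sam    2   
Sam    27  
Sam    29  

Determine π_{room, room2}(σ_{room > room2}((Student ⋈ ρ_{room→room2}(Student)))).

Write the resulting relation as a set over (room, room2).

ρ[room→room2]: schema becomes (sname, room2); tuples unchanged.
Natural join on sname: {(Ivy, 24, 24), (Ivy, 24, 25), (Ivy, 24, 36), (Ivy, 25, 24), (Ivy, 25, 25), (Ivy, 25, 36), (Ivy, 36, 24), (Ivy, 36, 25), (Ivy, 36, 36), (Sam, 14, 14), (Sam, 14, 2), (Sam, 14, 27), (Sam, 14, 29), (Sam, 2, 14), (Sam, 2, 2), (Sam, 2, 27), (Sam, 2, 29), (Sam, 27, 14), (Sam, 27, 2), (Sam, 27, 27), (Sam, 27, 29), (Sam, 29, 14), (Sam, 29, 2), (Sam, 29, 27), (Sam, 29, 29)}
Filtering on room > room2 leaves {(Ivy, 25, 24), (Ivy, 36, 24), (Ivy, 36, 25), (Sam, 14, 2), (Sam, 27, 14), (Sam, 27, 2), (Sam, 29, 14), (Sam, 29, 2), (Sam, 29, 27)}.
π[room, room2]: project onto (room, room2) → {(14, 2), (25, 24), (27, 14), (27, 2), (29, 14), (29, 2), (29, 27), (36, 24), (36, 25)}

{(14, 2), (25, 24), (27, 14), (27, 2), (29, 14), (29, 2), (29, 27), (36, 24), (36, 25)}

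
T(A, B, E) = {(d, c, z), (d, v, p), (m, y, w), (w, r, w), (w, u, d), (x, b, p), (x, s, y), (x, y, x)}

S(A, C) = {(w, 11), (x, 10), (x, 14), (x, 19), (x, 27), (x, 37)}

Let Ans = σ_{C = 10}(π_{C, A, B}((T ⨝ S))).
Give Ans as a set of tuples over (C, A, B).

{(10, x, b), (10, x, s), (10, x, y)}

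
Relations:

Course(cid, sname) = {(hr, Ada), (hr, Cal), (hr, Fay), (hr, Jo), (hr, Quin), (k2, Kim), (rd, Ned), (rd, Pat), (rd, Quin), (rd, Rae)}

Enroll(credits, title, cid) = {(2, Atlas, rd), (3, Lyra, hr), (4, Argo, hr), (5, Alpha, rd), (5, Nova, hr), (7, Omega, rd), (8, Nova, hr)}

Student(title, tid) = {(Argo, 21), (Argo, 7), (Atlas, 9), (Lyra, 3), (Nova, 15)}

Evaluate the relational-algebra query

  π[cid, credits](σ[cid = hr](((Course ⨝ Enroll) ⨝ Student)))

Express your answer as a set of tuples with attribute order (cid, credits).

{(hr, 3), (hr, 4), (hr, 5), (hr, 8)}

Natural join on cid: {(hr, Ada, 3, Lyra), (hr, Ada, 4, Argo), (hr, Ada, 5, Nova), (hr, Ada, 8, Nova), (hr, Cal, 3, Lyra), (hr, Cal, 4, Argo), (hr, Cal, 5, Nova), (hr, Cal, 8, Nova), (hr, Fay, 3, Lyra), (hr, Fay, 4, Argo), (hr, Fay, 5, Nova), (hr, Fay, 8, Nova), (hr, Jo, 3, Lyra), (hr, Jo, 4, Argo), (hr, Jo, 5, Nova), (hr, Jo, 8, Nova), (hr, Quin, 3, Lyra), (hr, Quin, 4, Argo), (hr, Quin, 5, Nova), (hr, Quin, 8, Nova), (rd, Ned, 2, Atlas), (rd, Ned, 5, Alpha), (rd, Ned, 7, Omega), (rd, Pat, 2, Atlas), (rd, Pat, 5, Alpha), (rd, Pat, 7, Omega), (rd, Quin, 2, Atlas), (rd, Quin, 5, Alpha), (rd, Quin, 7, Omega), (rd, Rae, 2, Atlas), (rd, Rae, 5, Alpha), (rd, Rae, 7, Omega)}
Natural join on title: {(hr, Ada, 3, Lyra, 3), (hr, Ada, 4, Argo, 21), (hr, Ada, 4, Argo, 7), (hr, Ada, 5, Nova, 15), (hr, Ada, 8, Nova, 15), (hr, Cal, 3, Lyra, 3), (hr, Cal, 4, Argo, 21), (hr, Cal, 4, Argo, 7), (hr, Cal, 5, Nova, 15), (hr, Cal, 8, Nova, 15), (hr, Fay, 3, Lyra, 3), (hr, Fay, 4, Argo, 21), (hr, Fay, 4, Argo, 7), (hr, Fay, 5, Nova, 15), (hr, Fay, 8, Nova, 15), (hr, Jo, 3, Lyra, 3), (hr, Jo, 4, Argo, 21), (hr, Jo, 4, Argo, 7), (hr, Jo, 5, Nova, 15), (hr, Jo, 8, Nova, 15), (hr, Quin, 3, Lyra, 3), (hr, Quin, 4, Argo, 21), (hr, Quin, 4, Argo, 7), (hr, Quin, 5, Nova, 15), (hr, Quin, 8, Nova, 15), (rd, Ned, 2, Atlas, 9), (rd, Pat, 2, Atlas, 9), (rd, Quin, 2, Atlas, 9), (rd, Rae, 2, Atlas, 9)}
Apply σ_{cid = hr}; surviving tuples: {(hr, Ada, 3, Lyra, 3), (hr, Ada, 4, Argo, 21), (hr, Ada, 4, Argo, 7), (hr, Ada, 5, Nova, 15), (hr, Ada, 8, Nova, 15), (hr, Cal, 3, Lyra, 3), (hr, Cal, 4, Argo, 21), (hr, Cal, 4, Argo, 7), (hr, Cal, 5, Nova, 15), (hr, Cal, 8, Nova, 15), (hr, Fay, 3, Lyra, 3), (hr, Fay, 4, Argo, 21), (hr, Fay, 4, Argo, 7), (hr, Fay, 5, Nova, 15), (hr, Fay, 8, Nova, 15), (hr, Jo, 3, Lyra, 3), (hr, Jo, 4, Argo, 21), (hr, Jo, 4, Argo, 7), (hr, Jo, 5, Nova, 15), (hr, Jo, 8, Nova, 15), (hr, Quin, 3, Lyra, 3), (hr, Quin, 4, Argo, 21), (hr, Quin, 4, Argo, 7), (hr, Quin, 5, Nova, 15), (hr, Quin, 8, Nova, 15)}
π[cid, credits]: project onto (cid, credits) (21 duplicate(s) eliminated) → {(hr, 3), (hr, 4), (hr, 5), (hr, 8)}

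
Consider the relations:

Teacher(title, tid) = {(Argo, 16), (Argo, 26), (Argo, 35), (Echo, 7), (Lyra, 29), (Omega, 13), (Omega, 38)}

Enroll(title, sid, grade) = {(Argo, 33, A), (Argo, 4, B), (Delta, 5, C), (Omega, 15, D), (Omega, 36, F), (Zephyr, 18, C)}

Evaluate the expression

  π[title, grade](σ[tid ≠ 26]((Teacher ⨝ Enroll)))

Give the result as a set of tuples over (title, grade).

{(Argo, A), (Argo, B), (Omega, D), (Omega, F)}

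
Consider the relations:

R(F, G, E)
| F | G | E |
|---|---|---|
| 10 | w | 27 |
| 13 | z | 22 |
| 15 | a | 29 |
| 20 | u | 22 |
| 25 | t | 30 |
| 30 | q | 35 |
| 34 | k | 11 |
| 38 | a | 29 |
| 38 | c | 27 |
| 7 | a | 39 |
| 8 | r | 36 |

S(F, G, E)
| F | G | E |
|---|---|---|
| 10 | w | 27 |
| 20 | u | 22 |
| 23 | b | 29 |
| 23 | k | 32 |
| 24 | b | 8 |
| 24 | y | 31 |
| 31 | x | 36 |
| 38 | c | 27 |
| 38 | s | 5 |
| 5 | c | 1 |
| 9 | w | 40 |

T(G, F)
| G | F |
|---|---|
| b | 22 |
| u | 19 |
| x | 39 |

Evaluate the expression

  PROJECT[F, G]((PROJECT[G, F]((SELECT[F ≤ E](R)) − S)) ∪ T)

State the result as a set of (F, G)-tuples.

σ[F ≤ E]: keep tuples satisfying F ≤ E → {(10, w, 27), (13, z, 22), (15, a, 29), (20, u, 22), (25, t, 30), (30, q, 35), (7, a, 39), (8, r, 36)}
Set difference of the two operands is {(13, z, 22), (15, a, 29), (25, t, 30), (30, q, 35), (7, a, 39), (8, r, 36)}.
Keep only column(s) G, F: {(a, 15), (a, 7), (q, 30), (r, 8), (t, 25), (z, 13)}
Set union of the two operands is {(a, 15), (a, 7), (b, 22), (q, 30), (r, 8), (t, 25), (u, 19), (x, 39), (z, 13)}.
Keep only column(s) F, G: {(13, z), (15, a), (19, u), (22, b), (25, t), (30, q), (39, x), (7, a), (8, r)}

{(13, z), (15, a), (19, u), (22, b), (25, t), (30, q), (39, x), (7, a), (8, r)}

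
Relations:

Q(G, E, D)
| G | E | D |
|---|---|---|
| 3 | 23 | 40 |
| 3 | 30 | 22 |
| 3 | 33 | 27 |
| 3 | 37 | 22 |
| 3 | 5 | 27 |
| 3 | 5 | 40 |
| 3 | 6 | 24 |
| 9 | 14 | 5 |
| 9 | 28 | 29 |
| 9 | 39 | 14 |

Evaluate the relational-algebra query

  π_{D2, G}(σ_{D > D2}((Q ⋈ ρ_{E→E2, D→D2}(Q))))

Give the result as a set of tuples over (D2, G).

ρ[E→E2, D→D2]: schema becomes (G, E2, D2); tuples unchanged.
Joining Q and ρ_{E→E2, D→D2}(Q) on G yields {(3, 23, 40, 23, 40), (3, 23, 40, 30, 22), (3, 23, 40, 33, 27), (3, 23, 40, 37, 22), (3, 23, 40, 5, 27), (3, 23, 40, 5, 40), (3, 23, 40, 6, 24), (3, 30, 22, 23, 40), (3, 30, 22, 30, 22), (3, 30, 22, 33, 27), (3, 30, 22, 37, 22), (3, 30, 22, 5, 27), (3, 30, 22, 5, 40), (3, 30, 22, 6, 24), (3, 33, 27, 23, 40), (3, 33, 27, 30, 22), (3, 33, 27, 33, 27), (3, 33, 27, 37, 22), (3, 33, 27, 5, 27), (3, 33, 27, 5, 40), (3, 33, 27, 6, 24), (3, 37, 22, 23, 40), (3, 37, 22, 30, 22), (3, 37, 22, 33, 27), (3, 37, 22, 37, 22), (3, 37, 22, 5, 27), (3, 37, 22, 5, 40), (3, 37, 22, 6, 24), (3, 5, 27, 23, 40), (3, 5, 27, 30, 22), (3, 5, 27, 33, 27), (3, 5, 27, 37, 22), (3, 5, 27, 5, 27), (3, 5, 27, 5, 40), (3, 5, 27, 6, 24), (3, 5, 40, 23, 40), (3, 5, 40, 30, 22), (3, 5, 40, 33, 27), (3, 5, 40, 37, 22), (3, 5, 40, 5, 27), (3, 5, 40, 5, 40), (3, 5, 40, 6, 24), (3, 6, 24, 23, 40), (3, 6, 24, 30, 22), (3, 6, 24, 33, 27), (3, 6, 24, 37, 22), (3, 6, 24, 5, 27), (3, 6, 24, 5, 40), (3, 6, 24, 6, 24), (9, 14, 5, 14, 5), (9, 14, 5, 28, 29), (9, 14, 5, 39, 14), (9, 28, 29, 14, 5), (9, 28, 29, 28, 29), (9, 28, 29, 39, 14), (9, 39, 14, 14, 5), (9, 39, 14, 28, 29), (9, 39, 14, 39, 14)}.
σ[D > D2]: keep tuples satisfying D > D2 → {(3, 23, 40, 30, 22), (3, 23, 40, 33, 27), (3, 23, 40, 37, 22), (3, 23, 40, 5, 27), (3, 23, 40, 6, 24), (3, 33, 27, 30, 22), (3, 33, 27, 37, 22), (3, 33, 27, 6, 24), (3, 5, 27, 30, 22), (3, 5, 27, 37, 22), (3, 5, 27, 6, 24), (3, 5, 40, 30, 22), (3, 5, 40, 33, 27), (3, 5, 40, 37, 22), (3, 5, 40, 5, 27), (3, 5, 40, 6, 24), (3, 6, 24, 30, 22), (3, 6, 24, 37, 22), (9, 28, 29, 14, 5), (9, 28, 29, 39, 14), (9, 39, 14, 14, 5)}
Projecting to D2, G (16 duplicate(s) eliminated): {(14, 9), (22, 3), (24, 3), (27, 3), (5, 9)}

{(14, 9), (22, 3), (24, 3), (27, 3), (5, 9)}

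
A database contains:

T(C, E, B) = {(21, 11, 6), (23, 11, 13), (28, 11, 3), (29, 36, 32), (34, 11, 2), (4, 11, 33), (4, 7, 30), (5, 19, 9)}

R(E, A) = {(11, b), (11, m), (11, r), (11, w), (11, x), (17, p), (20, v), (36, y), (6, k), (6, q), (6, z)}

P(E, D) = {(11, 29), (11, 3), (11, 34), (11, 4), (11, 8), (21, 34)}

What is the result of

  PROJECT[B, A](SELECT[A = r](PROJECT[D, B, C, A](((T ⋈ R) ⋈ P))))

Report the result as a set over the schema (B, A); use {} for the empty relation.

{(13, r), (2, r), (3, r), (33, r), (6, r)}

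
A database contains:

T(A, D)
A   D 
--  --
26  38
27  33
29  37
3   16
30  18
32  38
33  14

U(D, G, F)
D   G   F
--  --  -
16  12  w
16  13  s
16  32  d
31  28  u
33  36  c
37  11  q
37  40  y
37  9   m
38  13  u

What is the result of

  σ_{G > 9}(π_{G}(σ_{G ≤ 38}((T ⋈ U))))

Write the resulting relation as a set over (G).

Joining T and U on D yields {(26, 38, 13, u), (27, 33, 36, c), (29, 37, 11, q), (29, 37, 40, y), (29, 37, 9, m), (3, 16, 12, w), (3, 16, 13, s), (3, 16, 32, d), (32, 38, 13, u)}.
Apply σ_{G ≤ 38}; surviving tuples: {(26, 38, 13, u), (27, 33, 36, c), (29, 37, 11, q), (29, 37, 9, m), (3, 16, 12, w), (3, 16, 13, s), (3, 16, 32, d), (32, 38, 13, u)}
π[G]: project onto (G) (2 duplicate(s) eliminated) → {11, 12, 13, 32, 36, 9}
Apply σ_{G > 9}; surviving tuples: {11, 12, 13, 32, 36}

{11, 12, 13, 32, 36}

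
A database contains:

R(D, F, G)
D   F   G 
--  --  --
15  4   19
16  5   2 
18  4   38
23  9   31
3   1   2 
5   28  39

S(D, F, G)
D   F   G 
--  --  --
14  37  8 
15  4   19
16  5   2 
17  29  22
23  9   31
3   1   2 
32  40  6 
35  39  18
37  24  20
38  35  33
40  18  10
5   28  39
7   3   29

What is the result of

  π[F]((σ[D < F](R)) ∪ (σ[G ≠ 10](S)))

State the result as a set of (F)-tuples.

{1, 24, 28, 29, 3, 35, 37, 39, 4, 40, 5, 9}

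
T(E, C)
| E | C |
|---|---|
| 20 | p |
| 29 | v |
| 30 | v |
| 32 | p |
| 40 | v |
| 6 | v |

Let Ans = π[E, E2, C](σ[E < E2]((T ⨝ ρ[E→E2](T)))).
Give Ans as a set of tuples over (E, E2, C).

ρ[E→E2]: schema becomes (E2, C); tuples unchanged.
T ⋈ ρ[E→E2](T) (natural join on C): {(20, p, 20), (20, p, 32), (29, v, 29), (29, v, 30), (29, v, 40), (29, v, 6), (30, v, 29), (30, v, 30), (30, v, 40), (30, v, 6), (32, p, 20), (32, p, 32), (40, v, 29), (40, v, 30), (40, v, 40), (40, v, 6), (6, v, 29), (6, v, 30), (6, v, 40), (6, v, 6)}
Apply σ_{E < E2}; surviving tuples: {(20, p, 32), (29, v, 30), (29, v, 40), (30, v, 40), (6, v, 29), (6, v, 30), (6, v, 40)}
Projecting to E, E2, C: {(20, 32, p), (29, 30, v), (29, 40, v), (30, 40, v), (6, 29, v), (6, 30, v), (6, 40, v)}

{(20, 32, p), (29, 30, v), (29, 40, v), (30, 40, v), (6, 29, v), (6, 30, v), (6, 40, v)}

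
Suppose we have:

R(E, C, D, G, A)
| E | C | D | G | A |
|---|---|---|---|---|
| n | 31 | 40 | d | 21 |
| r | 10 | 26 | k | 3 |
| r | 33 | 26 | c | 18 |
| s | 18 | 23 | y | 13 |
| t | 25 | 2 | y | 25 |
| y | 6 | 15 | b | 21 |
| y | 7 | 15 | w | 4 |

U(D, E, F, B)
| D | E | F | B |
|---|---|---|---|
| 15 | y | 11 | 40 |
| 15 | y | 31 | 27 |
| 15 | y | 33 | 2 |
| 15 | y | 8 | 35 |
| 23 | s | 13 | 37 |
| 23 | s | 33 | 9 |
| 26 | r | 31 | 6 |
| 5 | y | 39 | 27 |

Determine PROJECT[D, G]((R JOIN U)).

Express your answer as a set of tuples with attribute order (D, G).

Joining R and U on E, D yields {(r, 10, 26, k, 3, 31, 6), (r, 33, 26, c, 18, 31, 6), (s, 18, 23, y, 13, 13, 37), (s, 18, 23, y, 13, 33, 9), (y, 6, 15, b, 21, 11, 40), (y, 6, 15, b, 21, 31, 27), (y, 6, 15, b, 21, 33, 2), (y, 6, 15, b, 21, 8, 35), (y, 7, 15, w, 4, 11, 40), (y, 7, 15, w, 4, 31, 27), (y, 7, 15, w, 4, 33, 2), (y, 7, 15, w, 4, 8, 35)}.
Keep only column(s) D, G (7 duplicate(s) eliminated): {(15, b), (15, w), (23, y), (26, c), (26, k)}

{(15, b), (15, w), (23, y), (26, c), (26, k)}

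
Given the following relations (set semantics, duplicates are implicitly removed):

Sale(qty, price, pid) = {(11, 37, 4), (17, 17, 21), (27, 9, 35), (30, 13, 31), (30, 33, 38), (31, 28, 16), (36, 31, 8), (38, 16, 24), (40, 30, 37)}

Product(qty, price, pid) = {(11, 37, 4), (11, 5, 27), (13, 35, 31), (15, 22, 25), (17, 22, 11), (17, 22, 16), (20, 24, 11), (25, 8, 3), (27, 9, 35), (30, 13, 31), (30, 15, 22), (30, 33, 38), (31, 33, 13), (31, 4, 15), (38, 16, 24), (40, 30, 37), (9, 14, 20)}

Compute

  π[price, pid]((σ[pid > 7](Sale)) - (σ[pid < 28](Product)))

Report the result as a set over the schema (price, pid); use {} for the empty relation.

σ[pid > 7]: keep tuples satisfying pid > 7 → {(17, 17, 21), (27, 9, 35), (30, 13, 31), (30, 33, 38), (31, 28, 16), (36, 31, 8), (38, 16, 24), (40, 30, 37)}
σ[pid < 28]: keep tuples satisfying pid < 28 → {(11, 37, 4), (11, 5, 27), (15, 22, 25), (17, 22, 11), (17, 22, 16), (20, 24, 11), (25, 8, 3), (30, 15, 22), (31, 33, 13), (31, 4, 15), (38, 16, 24), (9, 14, 20)}
Taking the difference: {(17, 17, 21), (27, 9, 35), (30, 13, 31), (30, 33, 38), (31, 28, 16), (36, 31, 8), (40, 30, 37)}
π[price, pid]: project onto (price, pid) → {(13, 31), (17, 21), (28, 16), (30, 37), (31, 8), (33, 38), (9, 35)}

{(13, 31), (17, 21), (28, 16), (30, 37), (31, 8), (33, 38), (9, 35)}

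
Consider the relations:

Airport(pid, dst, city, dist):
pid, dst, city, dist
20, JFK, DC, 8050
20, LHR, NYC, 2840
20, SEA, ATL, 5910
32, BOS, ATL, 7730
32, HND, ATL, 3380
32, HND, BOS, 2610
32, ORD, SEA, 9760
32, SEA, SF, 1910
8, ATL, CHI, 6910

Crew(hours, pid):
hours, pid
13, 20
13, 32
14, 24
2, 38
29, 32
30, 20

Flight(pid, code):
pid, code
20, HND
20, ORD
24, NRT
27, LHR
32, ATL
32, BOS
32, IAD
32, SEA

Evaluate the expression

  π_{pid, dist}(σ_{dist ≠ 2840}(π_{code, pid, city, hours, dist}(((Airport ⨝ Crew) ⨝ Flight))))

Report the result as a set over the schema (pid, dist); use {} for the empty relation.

{(20, 5910), (20, 8050), (32, 1910), (32, 2610), (32, 3380), (32, 7730), (32, 9760)}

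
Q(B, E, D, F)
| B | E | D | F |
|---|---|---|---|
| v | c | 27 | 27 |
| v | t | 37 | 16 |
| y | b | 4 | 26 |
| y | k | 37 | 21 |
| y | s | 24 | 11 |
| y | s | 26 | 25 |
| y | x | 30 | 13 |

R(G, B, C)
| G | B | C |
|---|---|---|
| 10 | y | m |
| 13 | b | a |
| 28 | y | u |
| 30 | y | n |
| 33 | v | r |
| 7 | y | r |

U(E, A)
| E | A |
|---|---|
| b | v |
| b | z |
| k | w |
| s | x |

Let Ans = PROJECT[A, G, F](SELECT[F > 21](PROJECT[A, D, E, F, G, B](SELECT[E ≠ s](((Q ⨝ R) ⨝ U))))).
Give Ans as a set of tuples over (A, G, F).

{(v, 10, 26), (v, 28, 26), (v, 30, 26), (v, 7, 26), (z, 10, 26), (z, 28, 26), (z, 30, 26), (z, 7, 26)}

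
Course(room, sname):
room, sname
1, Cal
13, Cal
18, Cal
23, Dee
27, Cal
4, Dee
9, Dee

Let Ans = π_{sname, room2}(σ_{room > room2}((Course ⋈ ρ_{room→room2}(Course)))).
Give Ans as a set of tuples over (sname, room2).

ρ[room→room2]: schema becomes (room2, sname); tuples unchanged.
Course ⋈ ρ_{room→room2}(Course) (natural join on sname): {(1, Cal, 1), (1, Cal, 13), (1, Cal, 18), (1, Cal, 27), (13, Cal, 1), (13, Cal, 13), (13, Cal, 18), (13, Cal, 27), (18, Cal, 1), (18, Cal, 13), (18, Cal, 18), (18, Cal, 27), (23, Dee, 23), (23, Dee, 4), (23, Dee, 9), (27, Cal, 1), (27, Cal, 13), (27, Cal, 18), (27, Cal, 27), (4, Dee, 23), (4, Dee, 4), (4, Dee, 9), (9, Dee, 23), (9, Dee, 4), (9, Dee, 9)}
Selection room > room2: {(13, Cal, 1), (18, Cal, 1), (18, Cal, 13), (23, Dee, 4), (23, Dee, 9), (27, Cal, 1), (27, Cal, 13), (27, Cal, 18), (9, Dee, 4)}
Projecting to sname, room2 (4 duplicate(s) eliminated): {(Cal, 1), (Cal, 13), (Cal, 18), (Dee, 4), (Dee, 9)}

{(Cal, 1), (Cal, 13), (Cal, 18), (Dee, 4), (Dee, 9)}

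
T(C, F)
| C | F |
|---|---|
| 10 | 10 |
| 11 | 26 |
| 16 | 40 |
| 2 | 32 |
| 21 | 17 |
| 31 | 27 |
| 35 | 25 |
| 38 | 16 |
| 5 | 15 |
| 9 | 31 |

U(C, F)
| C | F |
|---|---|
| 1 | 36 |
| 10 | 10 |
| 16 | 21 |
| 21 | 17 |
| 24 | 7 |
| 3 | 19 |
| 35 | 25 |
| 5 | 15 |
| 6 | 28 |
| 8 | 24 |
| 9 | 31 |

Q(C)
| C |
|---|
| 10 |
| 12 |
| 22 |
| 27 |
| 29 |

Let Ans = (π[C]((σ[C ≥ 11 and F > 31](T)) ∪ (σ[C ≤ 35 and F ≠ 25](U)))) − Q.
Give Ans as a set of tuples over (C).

{1, 16, 21, 24, 3, 5, 6, 8, 9}

Apply σ_{C ≥ 11 and F > 31}; surviving tuples: {(16, 40)}
Apply σ_{C ≤ 35 and F ≠ 25}; surviving tuples: {(1, 36), (10, 10), (16, 21), (21, 17), (24, 7), (3, 19), (5, 15), (6, 28), (8, 24), (9, 31)}
Taking the union: {(1, 36), (10, 10), (16, 21), (16, 40), (21, 17), (24, 7), (3, 19), (5, 15), (6, 28), (8, 24), (9, 31)}
π[C]: project onto (C) (1 duplicate(s) eliminated) → {1, 10, 16, 21, 24, 3, 5, 6, 8, 9}
Taking the difference: {1, 16, 21, 24, 3, 5, 6, 8, 9}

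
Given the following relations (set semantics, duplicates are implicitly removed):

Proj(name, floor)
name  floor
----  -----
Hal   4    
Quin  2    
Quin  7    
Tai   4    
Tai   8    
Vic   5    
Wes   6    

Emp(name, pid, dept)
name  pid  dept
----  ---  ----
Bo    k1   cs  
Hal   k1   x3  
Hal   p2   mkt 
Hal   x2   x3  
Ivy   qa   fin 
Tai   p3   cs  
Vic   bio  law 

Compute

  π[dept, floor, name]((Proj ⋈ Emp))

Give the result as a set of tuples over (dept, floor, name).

{(cs, 4, Tai), (cs, 8, Tai), (law, 5, Vic), (mkt, 4, Hal), (x3, 4, Hal)}

Proj ⋈ Emp (natural join on name): {(Hal, 4, k1, x3), (Hal, 4, p2, mkt), (Hal, 4, x2, x3), (Tai, 4, p3, cs), (Tai, 8, p3, cs), (Vic, 5, bio, law)}
π_{dept, floor, name} gives {(cs, 4, Tai), (cs, 8, Tai), (law, 5, Vic), (mkt, 4, Hal), (x3, 4, Hal)} (1 duplicate(s) eliminated).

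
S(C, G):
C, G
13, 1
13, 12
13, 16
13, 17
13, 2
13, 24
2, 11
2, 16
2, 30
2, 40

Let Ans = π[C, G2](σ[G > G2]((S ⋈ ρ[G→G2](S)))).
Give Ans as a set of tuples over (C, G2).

ρ[G→G2]: schema becomes (C, G2); tuples unchanged.
S ⋈ ρ[G→G2](S) (natural join on C): {(13, 1, 1), (13, 1, 12), (13, 1, 16), (13, 1, 17), (13, 1, 2), (13, 1, 24), (13, 12, 1), (13, 12, 12), (13, 12, 16), (13, 12, 17), (13, 12, 2), (13, 12, 24), (13, 16, 1), (13, 16, 12), (13, 16, 16), (13, 16, 17), (13, 16, 2), (13, 16, 24), (13, 17, 1), (13, 17, 12), (13, 17, 16), (13, 17, 17), (13, 17, 2), (13, 17, 24), (13, 2, 1), (13, 2, 12), (13, 2, 16), (13, 2, 17), (13, 2, 2), (13, 2, 24), (13, 24, 1), (13, 24, 12), (13, 24, 16), (13, 24, 17), (13, 24, 2), (13, 24, 24), (2, 11, 11), (2, 11, 16), (2, 11, 30), (2, 11, 40), (2, 16, 11), (2, 16, 16), (2, 16, 30), (2, 16, 40), (2, 30, 11), (2, 30, 16), (2, 30, 30), (2, 30, 40), (2, 40, 11), (2, 40, 16), (2, 40, 30), (2, 40, 40)}
Selection G > G2: {(13, 12, 1), (13, 12, 2), (13, 16, 1), (13, 16, 12), (13, 16, 2), (13, 17, 1), (13, 17, 12), (13, 17, 16), (13, 17, 2), (13, 2, 1), (13, 24, 1), (13, 24, 12), (13, 24, 16), (13, 24, 17), (13, 24, 2), (2, 16, 11), (2, 30, 11), (2, 30, 16), (2, 40, 11), (2, 40, 16), (2, 40, 30)}
π_{C, G2} gives {(13, 1), (13, 12), (13, 16), (13, 17), (13, 2), (2, 11), (2, 16), (2, 30)} (13 duplicate(s) eliminated).

{(13, 1), (13, 12), (13, 16), (13, 17), (13, 2), (2, 11), (2, 16), (2, 30)}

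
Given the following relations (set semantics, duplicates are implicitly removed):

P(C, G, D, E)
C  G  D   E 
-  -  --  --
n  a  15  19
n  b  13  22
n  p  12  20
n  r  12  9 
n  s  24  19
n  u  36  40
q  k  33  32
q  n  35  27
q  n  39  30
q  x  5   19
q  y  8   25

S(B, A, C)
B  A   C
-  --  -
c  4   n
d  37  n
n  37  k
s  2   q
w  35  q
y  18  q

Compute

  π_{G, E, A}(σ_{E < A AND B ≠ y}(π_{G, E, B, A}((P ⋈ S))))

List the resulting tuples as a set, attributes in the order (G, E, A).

P ⋈ S (natural join on C): {(n, a, 15, 19, c, 4), (n, a, 15, 19, d, 37), (n, b, 13, 22, c, 4), (n, b, 13, 22, d, 37), (n, p, 12, 20, c, 4), (n, p, 12, 20, d, 37), (n, r, 12, 9, c, 4), (n, r, 12, 9, d, 37), (n, s, 24, 19, c, 4), (n, s, 24, 19, d, 37), (n, u, 36, 40, c, 4), (n, u, 36, 40, d, 37), (q, k, 33, 32, s, 2), (q, k, 33, 32, w, 35), (q, k, 33, 32, y, 18), (q, n, 35, 27, s, 2), (q, n, 35, 27, w, 35), (q, n, 35, 27, y, 18), (q, n, 39, 30, s, 2), (q, n, 39, 30, w, 35), (q, n, 39, 30, y, 18), (q, x, 5, 19, s, 2), (q, x, 5, 19, w, 35), (q, x, 5, 19, y, 18), (q, y, 8, 25, s, 2), (q, y, 8, 25, w, 35), (q, y, 8, 25, y, 18)}
Projecting to G, E, B, A: {(a, 19, c, 4), (a, 19, d, 37), (b, 22, c, 4), (b, 22, d, 37), (k, 32, s, 2), (k, 32, w, 35), (k, 32, y, 18), (n, 27, s, 2), (n, 27, w, 35), (n, 27, y, 18), (n, 30, s, 2), (n, 30, w, 35), (n, 30, y, 18), (p, 20, c, 4), (p, 20, d, 37), (r, 9, c, 4), (r, 9, d, 37), (s, 19, c, 4), (s, 19, d, 37), (u, 40, c, 4), (u, 40, d, 37), (x, 19, s, 2), (x, 19, w, 35), (x, 19, y, 18), (y, 25, s, 2), (y, 25, w, 35), (y, 25, y, 18)}
Filtering on E < A AND B ≠ y leaves {(a, 19, d, 37), (b, 22, d, 37), (k, 32, w, 35), (n, 27, w, 35), (n, 30, w, 35), (p, 20, d, 37), (r, 9, d, 37), (s, 19, d, 37), (x, 19, w, 35), (y, 25, w, 35)}.
Projecting to G, E, A: {(a, 19, 37), (b, 22, 37), (k, 32, 35), (n, 27, 35), (n, 30, 35), (p, 20, 37), (r, 9, 37), (s, 19, 37), (x, 19, 35), (y, 25, 35)}

{(a, 19, 37), (b, 22, 37), (k, 32, 35), (n, 27, 35), (n, 30, 35), (p, 20, 37), (r, 9, 37), (s, 19, 37), (x, 19, 35), (y, 25, 35)}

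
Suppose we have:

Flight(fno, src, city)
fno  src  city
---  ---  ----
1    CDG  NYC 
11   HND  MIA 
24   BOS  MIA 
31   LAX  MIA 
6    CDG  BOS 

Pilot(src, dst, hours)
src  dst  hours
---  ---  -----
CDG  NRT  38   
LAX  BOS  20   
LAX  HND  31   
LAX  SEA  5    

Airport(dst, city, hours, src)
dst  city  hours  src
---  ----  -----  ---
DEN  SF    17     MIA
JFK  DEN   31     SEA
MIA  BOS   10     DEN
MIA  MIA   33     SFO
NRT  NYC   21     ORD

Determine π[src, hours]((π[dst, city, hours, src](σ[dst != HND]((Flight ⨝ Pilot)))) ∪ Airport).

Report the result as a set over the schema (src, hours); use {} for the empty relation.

{(CDG, 38), (DEN, 10), (LAX, 20), (LAX, 5), (MIA, 17), (ORD, 21), (SEA, 31), (SFO, 33)}

Flight ⋈ Pilot (natural join on src): {(1, CDG, NYC, NRT, 38), (31, LAX, MIA, BOS, 20), (31, LAX, MIA, HND, 31), (31, LAX, MIA, SEA, 5), (6, CDG, BOS, NRT, 38)}
σ[dst != HND]: keep tuples satisfying dst != HND → {(1, CDG, NYC, NRT, 38), (31, LAX, MIA, BOS, 20), (31, LAX, MIA, SEA, 5), (6, CDG, BOS, NRT, 38)}
π[dst, city, hours, src]: project onto (dst, city, hours, src) → {(BOS, MIA, 20, LAX), (NRT, BOS, 38, CDG), (NRT, NYC, 38, CDG), (SEA, MIA, 5, LAX)}
Taking the union: {(BOS, MIA, 20, LAX), (DEN, SF, 17, MIA), (JFK, DEN, 31, SEA), (MIA, BOS, 10, DEN), (MIA, MIA, 33, SFO), (NRT, BOS, 38, CDG), (NRT, NYC, 21, ORD), (NRT, NYC, 38, CDG), (SEA, MIA, 5, LAX)}
π[src, hours]: project onto (src, hours) (1 duplicate(s) eliminated) → {(CDG, 38), (DEN, 10), (LAX, 20), (LAX, 5), (MIA, 17), (ORD, 21), (SEA, 31), (SFO, 33)}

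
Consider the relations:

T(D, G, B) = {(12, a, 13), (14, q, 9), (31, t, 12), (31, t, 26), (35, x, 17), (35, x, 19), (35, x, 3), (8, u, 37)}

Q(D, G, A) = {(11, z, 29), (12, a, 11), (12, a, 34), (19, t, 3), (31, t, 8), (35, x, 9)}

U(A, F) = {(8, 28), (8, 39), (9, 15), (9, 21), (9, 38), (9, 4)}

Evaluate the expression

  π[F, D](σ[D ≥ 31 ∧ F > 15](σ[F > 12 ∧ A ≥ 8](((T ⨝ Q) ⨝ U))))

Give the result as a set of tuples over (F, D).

{(21, 35), (28, 31), (38, 35), (39, 31)}

Natural join on D, G: {(12, a, 13, 11), (12, a, 13, 34), (31, t, 12, 8), (31, t, 26, 8), (35, x, 17, 9), (35, x, 19, 9), (35, x, 3, 9)}
Natural join on A: {(31, t, 12, 8, 28), (31, t, 12, 8, 39), (31, t, 26, 8, 28), (31, t, 26, 8, 39), (35, x, 17, 9, 15), (35, x, 17, 9, 21), (35, x, 17, 9, 38), (35, x, 17, 9, 4), (35, x, 19, 9, 15), (35, x, 19, 9, 21), (35, x, 19, 9, 38), (35, x, 19, 9, 4), (35, x, 3, 9, 15), (35, x, 3, 9, 21), (35, x, 3, 9, 38), (35, x, 3, 9, 4)}
σ[F > 12 ∧ A ≥ 8]: keep tuples satisfying F > 12 ∧ A ≥ 8 → {(31, t, 12, 8, 28), (31, t, 12, 8, 39), (31, t, 26, 8, 28), (31, t, 26, 8, 39), (35, x, 17, 9, 15), (35, x, 17, 9, 21), (35, x, 17, 9, 38), (35, x, 19, 9, 15), (35, x, 19, 9, 21), (35, x, 19, 9, 38), (35, x, 3, 9, 15), (35, x, 3, 9, 21), (35, x, 3, 9, 38)}
σ[D ≥ 31 ∧ F > 15]: keep tuples satisfying D ≥ 31 ∧ F > 15 → {(31, t, 12, 8, 28), (31, t, 12, 8, 39), (31, t, 26, 8, 28), (31, t, 26, 8, 39), (35, x, 17, 9, 21), (35, x, 17, 9, 38), (35, x, 19, 9, 21), (35, x, 19, 9, 38), (35, x, 3, 9, 21), (35, x, 3, 9, 38)}
π_{F, D} gives {(21, 35), (28, 31), (38, 35), (39, 31)} (6 duplicate(s) eliminated).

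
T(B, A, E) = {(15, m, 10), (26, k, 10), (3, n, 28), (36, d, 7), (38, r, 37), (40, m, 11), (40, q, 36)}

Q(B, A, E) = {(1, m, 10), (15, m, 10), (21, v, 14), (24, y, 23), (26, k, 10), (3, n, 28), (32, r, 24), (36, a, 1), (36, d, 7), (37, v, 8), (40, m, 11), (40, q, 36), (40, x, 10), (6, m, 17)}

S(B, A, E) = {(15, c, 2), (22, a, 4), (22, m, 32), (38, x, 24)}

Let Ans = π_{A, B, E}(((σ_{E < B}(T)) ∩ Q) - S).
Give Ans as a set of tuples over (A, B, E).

Filtering on E < B leaves {(15, m, 10), (26, k, 10), (36, d, 7), (38, r, 37), (40, m, 11), (40, q, 36)}.
Taking the intersection: {(15, m, 10), (26, k, 10), (36, d, 7), (40, m, 11), (40, q, 36)}
Taking the difference: {(15, m, 10), (26, k, 10), (36, d, 7), (40, m, 11), (40, q, 36)}
π[A, B, E]: project onto (A, B, E) → {(d, 36, 7), (k, 26, 10), (m, 15, 10), (m, 40, 11), (q, 40, 36)}

{(d, 36, 7), (k, 26, 10), (m, 15, 10), (m, 40, 11), (q, 40, 36)}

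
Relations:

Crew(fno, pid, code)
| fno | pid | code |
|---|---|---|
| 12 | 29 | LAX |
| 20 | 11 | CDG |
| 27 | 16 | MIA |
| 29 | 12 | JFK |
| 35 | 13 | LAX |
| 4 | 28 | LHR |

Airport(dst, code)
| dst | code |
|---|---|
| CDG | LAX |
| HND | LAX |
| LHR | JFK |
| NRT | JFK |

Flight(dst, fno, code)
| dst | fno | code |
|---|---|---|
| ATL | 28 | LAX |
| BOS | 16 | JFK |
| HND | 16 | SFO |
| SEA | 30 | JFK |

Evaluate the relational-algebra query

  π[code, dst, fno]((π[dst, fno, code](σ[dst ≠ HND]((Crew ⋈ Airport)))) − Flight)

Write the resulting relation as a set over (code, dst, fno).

{(JFK, LHR, 29), (JFK, NRT, 29), (LAX, CDG, 12), (LAX, CDG, 35)}

Natural join on code: {(12, 29, LAX, CDG), (12, 29, LAX, HND), (29, 12, JFK, LHR), (29, 12, JFK, NRT), (35, 13, LAX, CDG), (35, 13, LAX, HND)}
Filtering on dst ≠ HND leaves {(12, 29, LAX, CDG), (29, 12, JFK, LHR), (29, 12, JFK, NRT), (35, 13, LAX, CDG)}.
π_{dst, fno, code} gives {(CDG, 12, LAX), (CDG, 35, LAX), (LHR, 29, JFK), (NRT, 29, JFK)}.
Difference: {(CDG, 12, LAX), (CDG, 35, LAX), (LHR, 29, JFK), (NRT, 29, JFK)} with {(ATL, 28, LAX), (BOS, 16, JFK), (HND, 16, SFO), (SEA, 30, JFK)} → {(CDG, 12, LAX), (CDG, 35, LAX), (LHR, 29, JFK), (NRT, 29, JFK)}
π_{code, dst, fno} gives {(JFK, LHR, 29), (JFK, NRT, 29), (LAX, CDG, 12), (LAX, CDG, 35)}.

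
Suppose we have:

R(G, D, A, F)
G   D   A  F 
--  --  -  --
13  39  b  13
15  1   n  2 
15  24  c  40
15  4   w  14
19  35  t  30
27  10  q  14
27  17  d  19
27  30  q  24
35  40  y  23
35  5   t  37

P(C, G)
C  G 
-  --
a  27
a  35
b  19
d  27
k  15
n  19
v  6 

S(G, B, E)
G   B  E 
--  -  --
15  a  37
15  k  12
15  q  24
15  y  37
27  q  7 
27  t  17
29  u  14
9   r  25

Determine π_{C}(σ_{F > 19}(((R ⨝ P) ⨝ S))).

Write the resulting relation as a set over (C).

R ⋈ P (natural join on G): {(15, 1, n, 2, k), (15, 24, c, 40, k), (15, 4, w, 14, k), (19, 35, t, 30, b), (19, 35, t, 30, n), (27, 10, q, 14, a), (27, 10, q, 14, d), (27, 17, d, 19, a), (27, 17, d, 19, d), (27, 30, q, 24, a), (27, 30, q, 24, d), (35, 40, y, 23, a), (35, 5, t, 37, a)}
(R ⨝ P) ⋈ S (natural join on G): {(15, 1, n, 2, k, a, 37), (15, 1, n, 2, k, k, 12), (15, 1, n, 2, k, q, 24), (15, 1, n, 2, k, y, 37), (15, 24, c, 40, k, a, 37), (15, 24, c, 40, k, k, 12), (15, 24, c, 40, k, q, 24), (15, 24, c, 40, k, y, 37), (15, 4, w, 14, k, a, 37), (15, 4, w, 14, k, k, 12), (15, 4, w, 14, k, q, 24), (15, 4, w, 14, k, y, 37), (27, 10, q, 14, a, q, 7), (27, 10, q, 14, a, t, 17), (27, 10, q, 14, d, q, 7), (27, 10, q, 14, d, t, 17), (27, 17, d, 19, a, q, 7), (27, 17, d, 19, a, t, 17), (27, 17, d, 19, d, q, 7), (27, 17, d, 19, d, t, 17), (27, 30, q, 24, a, q, 7), (27, 30, q, 24, a, t, 17), (27, 30, q, 24, d, q, 7), (27, 30, q, 24, d, t, 17)}
Apply σ_{F > 19}; surviving tuples: {(15, 24, c, 40, k, a, 37), (15, 24, c, 40, k, k, 12), (15, 24, c, 40, k, q, 24), (15, 24, c, 40, k, y, 37), (27, 30, q, 24, a, q, 7), (27, 30, q, 24, a, t, 17), (27, 30, q, 24, d, q, 7), (27, 30, q, 24, d, t, 17)}
π[C]: project onto (C) (5 duplicate(s) eliminated) → {a, d, k}

{a, d, k}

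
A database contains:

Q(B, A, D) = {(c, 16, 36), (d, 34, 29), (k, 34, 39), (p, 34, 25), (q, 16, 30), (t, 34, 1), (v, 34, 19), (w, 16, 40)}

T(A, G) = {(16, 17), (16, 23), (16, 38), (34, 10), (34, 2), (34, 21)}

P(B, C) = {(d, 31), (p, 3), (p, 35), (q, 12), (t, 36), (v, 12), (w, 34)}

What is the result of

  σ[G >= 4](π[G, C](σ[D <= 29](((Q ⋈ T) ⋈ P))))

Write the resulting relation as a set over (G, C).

{(10, 12), (10, 3), (10, 31), (10, 35), (10, 36), (21, 12), (21, 3), (21, 31), (21, 35), (21, 36)}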